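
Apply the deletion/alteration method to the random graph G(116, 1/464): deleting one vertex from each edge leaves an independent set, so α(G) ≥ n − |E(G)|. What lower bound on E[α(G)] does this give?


E[|E(G)|] = C(116, 2)·p = 6670 · (1/464) = 115/8.
E[α(G)] ≥ n − E[|E(G)|] = 116 − 115/8 = 813/8.
Numerically: ≈ 101.625000.
(This is only a lower bound; the true E[α(G)] may be larger.)

E[α(G)] ≥ 813/8 ≈ 101.625000.


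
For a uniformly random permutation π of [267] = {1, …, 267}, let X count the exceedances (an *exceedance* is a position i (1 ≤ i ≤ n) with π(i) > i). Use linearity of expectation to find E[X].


Write X = Σ_{i=1}^{267} X_i, where X_i = 1_{π(i) > i}.
For each fixed i, π(i) is uniform over {1, …, 267} (marginal of a uniform permutation), so P[π(i) > i] = (n − i)/n. Summing: Σ_{i=1}^{267} (n − i)/n = (0 + 1 + … + 266)/267 = 267(267 − 1)/(2·267) = (267 − 1)/2.
Hence E[X] = Σ_{i=1}^{267} (267 − i)/267 = 133 ≈ 133.000.

E[X] = 133 = 133.000.


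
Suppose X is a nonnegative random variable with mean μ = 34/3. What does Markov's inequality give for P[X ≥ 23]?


μ = E[X] = 34/3, a = 23.
Markov: P[X ≥ 23] ≤ μ/a = (34/3)/23 = 34/69.
Numerically: ≈ 0.493.
(Since a = 23 > μ = 11.333, the bound 34/69 is < 1 and informative.)

P[X ≥ 23] ≤ 34/69 ≈ 0.493.


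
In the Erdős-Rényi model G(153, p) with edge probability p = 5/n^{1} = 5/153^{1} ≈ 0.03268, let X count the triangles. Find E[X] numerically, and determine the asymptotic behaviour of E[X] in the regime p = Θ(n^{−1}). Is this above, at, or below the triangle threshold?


Number of potential triangles: C(153, 3) = 585276.
Each occurs with probability p³ ≈ (0.03268)³ ≈ 3.4900827e-05.
By linearity: E[X] = C(153, 3)·p³ ≈ 585276 · 3.4900827e-05 ≈ 20.42662.
Here α = 1, so p = 5/n is exactly at the triangle threshold p ~ 1/n. Asymptotically E[X] → c³/6 = 5³/6 = 125/6 ≈ 20.83333, a bounded constant. In this regime the triangle count is asymptotically Poisson(c³/6).

E[X] ≈ 20.42662; in regime p = Θ(1/n^{1}) E[X] stays bounded (at the triangle threshold p ~ 1/n).


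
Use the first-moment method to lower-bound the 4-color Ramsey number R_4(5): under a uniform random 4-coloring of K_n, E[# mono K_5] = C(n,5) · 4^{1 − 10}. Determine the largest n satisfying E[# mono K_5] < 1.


We need C(n, 5) · 4^{1 − 10} < 1, i.e. C(n, 5) < 4^{10 − 1} = 262144.
Check values of n near the boundary:
  n = 29: C(29, 5) = 118755; 118755 < 262144? YES
  n = 30: C(30, 5) = 142506; 142506 < 262144? YES
  n = 31: C(31, 5) = 169911; 169911 < 262144? YES
  n = 32: C(32, 5) = 201376; 201376 < 262144? YES
  n = 33: C(33, 5) = 237336; 237336 < 262144? YES
  n = 34: C(34, 5) = 278256; 278256 < 262144? NO
  n = 35: C(35, 5) = 324632; 324632 < 262144? NO
  n = 36: C(36, 5) = 376992; 376992 < 262144? NO
The largest n with C(n, 5) < 262144 is n = 33 (where E[X] = 29667/32768 ≈ 0.9054). Hence R_4(5) > 33, i.e. R_4(5) ≥ 34.

Largest n = 33; hence R_4(5) > 33.


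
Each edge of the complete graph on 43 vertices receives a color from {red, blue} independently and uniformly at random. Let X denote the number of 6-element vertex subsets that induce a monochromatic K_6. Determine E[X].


Let X = Σ_S X_S over the C(43, 6) = 6096454 subsets S of size 6, where X_S = 1 if the K_6 on S is monochromatic.
For a fixed S, the K_6 on S has C(6, 2) = 15 edges. P[all 15 edges red] = (1/2)^15, and likewise for blue, so P[monochromatic] = 2·(1/2)^15 = 2^{1 − 15} = 1/16384.
By linearity: E[X] = C(43, 6) · 2^{1 − 15} = 6096454 · 1/16384 = 3048227/8192.
Numerically: E[X] ≈ 372.098022.

E[X] = C(43,6)·2^(1−C(6,2)) = 3048227/8192 ≈ 372.098022.


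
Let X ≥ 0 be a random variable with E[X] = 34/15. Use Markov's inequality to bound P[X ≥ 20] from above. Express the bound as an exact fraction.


μ = E[X] = 34/15, a = 20.
Markov: P[X ≥ 20] ≤ μ/a = (34/15)/20 = 17/150.
Numerically: ≈ 0.113.
(Since a = 20 > μ = 2.267, the bound 17/150 is < 1 and informative.)

P[X ≥ 20] ≤ 17/150 ≈ 0.113.


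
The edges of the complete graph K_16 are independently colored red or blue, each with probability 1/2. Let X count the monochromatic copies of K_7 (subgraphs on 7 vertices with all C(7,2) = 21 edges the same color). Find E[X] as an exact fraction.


Let X = Σ_S X_S over the C(16, 7) = 11440 subsets S of size 7, where X_S = 1 if the K_7 on S is monochromatic.
For a fixed S, the K_7 on S has C(7, 2) = 21 edges. P[all 21 edges red] = (1/2)^21, and likewise for blue, so P[monochromatic] = 2·(1/2)^21 = 2^{1 − 21} = 1/1048576.
By linearity of expectation: E[X] = C(16, 7) · 2^{1 − 21} = 11440 · 1/1048576 = 715/65536.
Numerically: E[X] ≈ 0.01091.

E[X] = C(16,7)·2^(1−C(7,2)) = 715/65536 ≈ 0.01091.


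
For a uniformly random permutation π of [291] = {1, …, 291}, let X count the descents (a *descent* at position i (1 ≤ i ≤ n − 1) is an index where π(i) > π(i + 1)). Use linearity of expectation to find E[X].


Write X = Σ X_I over i = 1, …, 290, with X_I the indicator of one descent.
There are 290 indicators.
For each fixed i, the pair (π(i), π(i+1)) is a uniformly random ordered pair of distinct values from {1, …, 291}; by symmetry P[π(i) > π(i+1)] = 1/2.
By linearity: E[X] = 290 · (1/2) = (291 − 1) · (1/2) = 145 ≈ 145.000000.

E[X] = 145 = 145.000000.


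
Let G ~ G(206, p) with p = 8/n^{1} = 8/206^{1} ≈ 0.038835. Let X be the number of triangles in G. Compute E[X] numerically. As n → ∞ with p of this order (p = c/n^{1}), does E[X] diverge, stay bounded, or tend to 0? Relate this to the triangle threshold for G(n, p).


Number of potential triangles: C(206, 3) = 1435820.
Each occurs with probability p³ ≈ (0.038835)³ ≈ 5.85690662e-05.
By linearity: E[X] = C(206, 3)·p³ ≈ 1435820 · 5.85690662e-05 ≈ 84.094637.
Here α = 1, so p = 8/n is exactly at the triangle threshold p ~ 1/n. Asymptotically E[X] → c³/6 = 8³/6 = 256/3 ≈ 85.333333, a bounded constant. In this regime the triangle count is asymptotically Poisson(c³/6).

E[X] ≈ 84.094637; in regime p = Θ(1/n^{1}) E[X] stays bounded (at the triangle threshold p ~ 1/n).


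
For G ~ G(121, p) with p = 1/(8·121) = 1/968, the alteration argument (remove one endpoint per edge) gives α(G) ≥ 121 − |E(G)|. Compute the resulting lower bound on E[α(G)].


E[|E(G)|] = C(121, 2)·p = 7260 · (1/968) = 15/2.
E[α(G)] ≥ n − E[|E(G)|] = 121 − 15/2 = 227/2.
Numerically: ≈ 113.500000.
(This is only a lower bound; the true E[α(G)] may be larger.)

E[α(G)] ≥ 227/2 ≈ 113.500000.


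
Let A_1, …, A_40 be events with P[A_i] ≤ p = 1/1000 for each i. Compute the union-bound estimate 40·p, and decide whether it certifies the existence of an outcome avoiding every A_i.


Union bound: P[∪_{i=1}^{40} A_i] ≤ Σ_i P[A_i] ≤ 40·p = 40·(1/1000) = 1/25.
Numerically: 1/25 ≈ 0.04000.
Is 1/25 < 1? YES.
Since P[∪ A_i] ≤ 1/25 < 1, the complement has P[∩ A_i^c] ≥ 1 − 1/25 = 24/25 > 0, so some outcome avoids every A_i.

40·p = 1/25 ≈ 0.04000; existence CERTIFIED by the union bound.


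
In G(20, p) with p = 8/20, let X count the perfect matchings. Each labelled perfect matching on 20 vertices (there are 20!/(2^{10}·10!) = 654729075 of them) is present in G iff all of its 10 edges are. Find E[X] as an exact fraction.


K_20 has 20!/(2^{10}·10!) = 654729075 labelled perfect matchings.
For each such perfect matching H, let X_H = 1 if all 10 edges of H are present in G. Then P[X_H = 1] = p^{10} = (2/5)^{10} = 1024/9765625.
By linearity of expectation: E[X] = Σ_H E[X_H] = 654729075 · p^{10} = 654729075 · 1024/9765625 = 26817702912/390625.
Numerically: E[X] ≈ 68653.3.

E[X] = 654729075 · (2/5)^{10} = 26817702912/390625 ≈ 68653.3.


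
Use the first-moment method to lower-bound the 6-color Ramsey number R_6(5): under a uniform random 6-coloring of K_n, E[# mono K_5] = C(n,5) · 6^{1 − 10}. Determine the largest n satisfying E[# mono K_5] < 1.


We need C(n, 5) · 6^{1 − 10} < 1, i.e. C(n, 5) < 6^{10 − 1} = 10077696.
Check values of n near the boundary:
  n = 65: C(65, 5) = 8259888; 8259888 < 10077696? YES
  n = 66: C(66, 5) = 8936928; 8936928 < 10077696? YES
  n = 67: C(67, 5) = 9657648; 9657648 < 10077696? YES
  n = 68: C(68, 5) = 10424128; 10424128 < 10077696? NO
The largest n with C(n, 5) < 10077696 is n = 67 (where E[X] = 67067/69984 ≈ 0.95832). Hence R_6(5) > 67, i.e. R_6(5) ≥ 68.

Largest n = 67; hence R_6(5) > 67.


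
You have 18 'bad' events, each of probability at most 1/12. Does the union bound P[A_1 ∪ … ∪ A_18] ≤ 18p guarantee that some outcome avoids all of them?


Union bound: P[∪_{i=1}^{18} A_i] ≤ Σ_i P[A_i] ≤ 18·p = 18·(1/12) = 3/2.
Numerically: 3/2 ≈ 1.500000.
Is 3/2 < 1? NO.
Since the bound 3/2 is ≥ 1, the union bound is uninformative here; it does NOT by itself certify existence.

18·p = 3/2 ≈ 1.500000; existence NOT certified by the union bound.


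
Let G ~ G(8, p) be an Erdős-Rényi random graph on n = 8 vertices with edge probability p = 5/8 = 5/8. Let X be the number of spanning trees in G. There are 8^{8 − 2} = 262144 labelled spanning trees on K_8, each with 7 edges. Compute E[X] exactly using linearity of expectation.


K_8 has 8^{8 − 2} = 262144 labelled spanning trees.
For each such spanning tree H, let X_H = 1 if all 7 edges of H are present in G. Then P[X_H = 1] = p^{7} = (5/8)^{7} = 78125/2097152.
By linearity: E[X] = Σ_H E[X_H] = 262144 · p^{7} = 262144 · 78125/2097152 = 78125/8.
Numerically: E[X] ≈ 9.77e+03.

E[X] = 262144 · (5/8)^{7} = 78125/8 ≈ 9.77e+03.


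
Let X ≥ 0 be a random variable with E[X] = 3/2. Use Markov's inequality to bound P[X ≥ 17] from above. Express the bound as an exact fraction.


μ = E[X] = 3/2, a = 17.
Markov: P[X ≥ 17] ≤ μ/a = (3/2)/17 = 3/34.
Numerically: ≈ 0.0882.
(Since a = 17 > μ = 1.5000, the bound 3/34 is < 1 and informative.)

P[X ≥ 17] ≤ 3/34 ≈ 0.0882.


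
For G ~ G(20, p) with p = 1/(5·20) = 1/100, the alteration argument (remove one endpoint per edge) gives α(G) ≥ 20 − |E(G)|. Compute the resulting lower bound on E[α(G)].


E[|E(G)|] = C(20, 2)·p = 190 · (1/100) = 19/10.
E[α(G)] ≥ n − E[|E(G)|] = 20 − 19/10 = 181/10.
Numerically: ≈ 18.1000.
(This is only a lower bound; the true E[α(G)] may be larger.)

E[α(G)] ≥ 181/10 ≈ 18.1000.


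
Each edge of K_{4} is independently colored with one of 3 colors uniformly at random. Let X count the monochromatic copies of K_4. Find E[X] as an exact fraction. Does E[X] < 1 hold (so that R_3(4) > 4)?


E[X] = C(4, 4) · 3^{1 − 6} = 1 · 3^{−5} = 1/243.
As a reduced fraction: E[X] = 1/243 ≈ 0.00412.
Is E[X] < 1? YES.
Since E[X] < 1, there exists a 3-coloring of K_{4} with no monochromatic K_4; hence R_3(4) > 4.

E[X] = 1/243 ≈ 0.00412; E[X] < 1, so R_3(4) > 4.


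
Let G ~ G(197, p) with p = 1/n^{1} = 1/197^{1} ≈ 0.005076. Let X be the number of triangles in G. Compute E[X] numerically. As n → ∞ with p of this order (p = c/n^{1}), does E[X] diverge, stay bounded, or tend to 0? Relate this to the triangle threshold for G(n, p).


Number of potential triangles: C(197, 3) = 1254890.
Each occurs with probability p³ ≈ (0.005076)³ ≈ 1.307981e-07.
By linearity: E[X] = C(197, 3)·p³ ≈ 1254890 · 1.307981e-07 ≈ 0.1641.
Here α = 1, so p = 1/n is exactly at the triangle threshold p ~ 1/n. Asymptotically E[X] → c³/6 = 1³/6 = 1/6 ≈ 0.1667, a bounded constant. In this regime the triangle count is asymptotically Poisson(c³/6).

E[X] ≈ 0.1641; in regime p = Θ(1/n^{1}) E[X] stays bounded (at the triangle threshold p ~ 1/n).


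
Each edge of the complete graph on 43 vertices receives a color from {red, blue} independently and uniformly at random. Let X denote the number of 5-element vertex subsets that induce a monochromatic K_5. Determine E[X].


Let X = Σ_S X_S over the C(43, 5) = 962598 subsets S of size 5, where X_S = 1 if the K_5 on S is monochromatic.
For a fixed S, the K_5 on S has C(5, 2) = 10 edges. P[all 10 edges red] = (1/2)^10, and likewise for blue, so P[monochromatic] = 2·(1/2)^10 = 2^{1 − 10} = 1/512.
By linearity of expectation: E[X] = C(43, 5) · 2^{1 − 10} = 962598 · 1/512 = 481299/256.
Numerically: E[X] ≈ 1880.074219.

E[X] = C(43,5)·2^(1−C(5,2)) = 481299/256 ≈ 1880.074219.


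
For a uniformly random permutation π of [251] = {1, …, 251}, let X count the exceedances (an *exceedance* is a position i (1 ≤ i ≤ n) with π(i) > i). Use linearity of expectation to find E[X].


Write X = Σ_{i=1}^{251} X_i, where X_i = 1_{π(i) > i}.
For each fixed i, π(i) is uniform over {1, …, 251} (marginal of a uniform permutation), so P[π(i) > i] = (n − i)/n. Summing: Σ_{i=1}^{251} (n − i)/n = (0 + 1 + … + 250)/251 = 251(251 − 1)/(2·251) = (251 − 1)/2.
Hence E[X] = Σ_{i=1}^{251} (251 − i)/251 = 125 ≈ 125.000000.

E[X] = 125 = 125.000000.


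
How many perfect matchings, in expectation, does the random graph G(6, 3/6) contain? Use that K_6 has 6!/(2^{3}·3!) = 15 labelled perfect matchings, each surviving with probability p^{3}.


K_6 has 6!/(2^{3}·3!) = 15 labelled perfect matchings.
For each such perfect matching H, let X_H = 1 if all 3 edges of H are present in G. Then P[X_H = 1] = p^{3} = (1/2)^{3} = 1/8.
Summing the indicators: E[X] = Σ_H E[X_H] = 15 · p^{3} = 15 · 1/8 = 15/8.
Numerically: E[X] ≈ 1.875.

E[X] = 15 · (1/2)^{3} = 15/8 ≈ 1.875.


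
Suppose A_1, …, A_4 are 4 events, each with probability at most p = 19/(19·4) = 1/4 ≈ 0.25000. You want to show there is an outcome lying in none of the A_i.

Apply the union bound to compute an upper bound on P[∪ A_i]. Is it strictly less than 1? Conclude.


Union bound: P[∪_{i=1}^{4} A_i] ≤ Σ_i P[A_i] ≤ 4·p = 4·(1/4) = 1.
Numerically: 1 ≈ 1.00000.
Is 1 < 1? NO.
Since the bound 1 is ≥ 1, the union bound is uninformative here; it does NOT by itself certify existence.

4·p = 1 ≈ 1.00000; existence NOT certified by the union bound.


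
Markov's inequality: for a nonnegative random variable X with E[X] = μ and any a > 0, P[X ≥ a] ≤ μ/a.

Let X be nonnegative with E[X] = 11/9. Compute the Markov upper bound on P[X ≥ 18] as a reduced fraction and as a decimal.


μ = E[X] = 11/9, a = 18.
Markov: P[X ≥ 18] ≤ μ/a = (11/9)/18 = 11/162.
Numerically: ≈ 0.0679.
(Since a = 18 > μ = 1.2222, the bound 11/162 is < 1 and informative.)

P[X ≥ 18] ≤ 11/162 ≈ 0.0679.


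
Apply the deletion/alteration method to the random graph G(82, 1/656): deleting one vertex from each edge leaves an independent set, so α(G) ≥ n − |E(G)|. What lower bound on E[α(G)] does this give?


E[|E(G)|] = C(82, 2)·p = 3321 · (1/656) = 81/16.
E[α(G)] ≥ n − E[|E(G)|] = 82 − 81/16 = 1231/16.
Numerically: ≈ 76.9375.
(This is only a lower bound; the true E[α(G)] may be larger.)

E[α(G)] ≥ 1231/16 ≈ 76.9375.


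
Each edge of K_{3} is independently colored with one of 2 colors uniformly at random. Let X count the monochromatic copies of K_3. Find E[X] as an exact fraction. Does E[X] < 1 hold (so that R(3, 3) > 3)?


E[X] = C(3, 3) · 2^{1 − 3} = 1 · 2^{−2} = 1/4.
As a reduced fraction: E[X] = 1/4 ≈ 0.250000.
Is E[X] < 1? YES.
Since E[X] < 1, there exists a 2-coloring of K_{3} with no monochromatic K_3; hence R(3, 3) > 3.

E[X] = 1/4 ≈ 0.250000; E[X] < 1, so R(3, 3) > 3.


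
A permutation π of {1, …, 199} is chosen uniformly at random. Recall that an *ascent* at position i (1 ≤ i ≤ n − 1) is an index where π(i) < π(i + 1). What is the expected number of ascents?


Write X = Σ X_I over i = 1, …, 198, with X_I the indicator of one ascent.
There are 198 indicators.
For each fixed i, the pair (π(i), π(i+1)) is a uniformly random ordered pair of distinct values from {1, …, 199}; by symmetry P[π(i) < π(i+1)] = 1/2.
By linearity: E[X] = 198 · (1/2) = (199 − 1) · (1/2) = 99 ≈ 99.000000.

E[X] = 99 = 99.000000.


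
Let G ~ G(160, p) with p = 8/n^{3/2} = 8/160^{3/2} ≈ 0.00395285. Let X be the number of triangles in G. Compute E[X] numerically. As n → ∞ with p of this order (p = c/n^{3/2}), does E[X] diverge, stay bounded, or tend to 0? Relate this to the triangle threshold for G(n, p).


Number of potential triangles: C(160, 3) = 669920.
Each occurs with probability p³ ≈ (0.00395285)³ ≈ 6.17632356e-08.
By linearity: E[X] = C(160, 3)·p³ ≈ 669920 · 6.17632356e-08 ≈ 0.041376.
Since α = 3/2 > 1, p = c/n^{3/2} = o(1/n) is below the triangle threshold p ~ 1/n. Asymptotically E[X] ~ (c³/6)·n^{3(1−α)} = (8³/6)·n^{-1.5} → 0, so by Markov's inequality G has no triangles w.h.p.

E[X] ≈ 0.041376; in regime p = Θ(1/n^{3/2}) E[X] tends to 0 (below the triangle threshold p ~ 1/n).


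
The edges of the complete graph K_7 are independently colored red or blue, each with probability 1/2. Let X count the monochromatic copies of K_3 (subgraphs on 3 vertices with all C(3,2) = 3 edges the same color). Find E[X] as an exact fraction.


Let X = Σ_S X_S over the C(7, 3) = 35 subsets S of size 3, where X_S = 1 if the K_3 on S is monochromatic.
For a fixed S, the K_3 on S has C(3, 2) = 3 edges. P[all 3 edges red] = (1/2)^3, and likewise for blue, so P[monochromatic] = 2·(1/2)^3 = 2^{1 − 3} = 1/4.
By linearity of expectation: E[X] = C(7, 3) · 2^{1 − 3} = 35 · 1/4 = 35/4.
Numerically: E[X] ≈ 8.75000.

E[X] = C(7,3)·2^(1−C(3,2)) = 35/4 ≈ 8.75000.


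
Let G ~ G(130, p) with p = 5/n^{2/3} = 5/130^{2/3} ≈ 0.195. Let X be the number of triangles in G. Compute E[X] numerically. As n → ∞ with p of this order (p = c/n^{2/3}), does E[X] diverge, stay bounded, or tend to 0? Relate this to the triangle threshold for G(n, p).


Number of potential triangles: C(130, 3) = 357760.
Each occurs with probability p³ ≈ (0.195)³ ≈ 7.39645e-03.
By linearity: E[X] = C(130, 3)·p³ ≈ 357760 · 7.39645e-03 ≈ 2646.154.
Since α = 2/3 < 1, p = c/n^{2/3} ≫ 1/n is above the triangle threshold p ~ 1/n. Asymptotically E[X] ~ (c³/6)·n^{3(1−α)} = (5³/6)·n^{1} → ∞; triangles are abundant w.h.p.

E[X] ≈ 2646.154; in regime p = Θ(1/n^{2/3}) E[X] diverges (above the triangle threshold p ~ 1/n).


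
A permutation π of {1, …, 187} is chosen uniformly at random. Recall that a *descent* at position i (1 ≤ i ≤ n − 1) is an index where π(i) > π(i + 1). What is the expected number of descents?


Write X = Σ X_I over i = 1, …, 186, with X_I the indicator of one descent.
There are 186 indicators.
For each fixed i, the pair (π(i), π(i+1)) is a uniformly random ordered pair of distinct values from {1, …, 187}; by symmetry P[π(i) > π(i+1)] = 1/2.
By linearity: E[X] = 186 · (1/2) = (187 − 1) · (1/2) = 93 ≈ 93.000.

E[X] = 93 = 93.000.


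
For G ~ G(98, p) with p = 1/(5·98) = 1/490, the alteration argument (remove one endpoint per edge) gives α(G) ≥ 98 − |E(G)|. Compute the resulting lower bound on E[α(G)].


E[|E(G)|] = C(98, 2)·p = 4753 · (1/490) = 97/10.
E[α(G)] ≥ n − E[|E(G)|] = 98 − 97/10 = 883/10.
Numerically: ≈ 88.300000.
(This is only a lower bound; the true E[α(G)] may be larger.)

E[α(G)] ≥ 883/10 ≈ 88.300000.


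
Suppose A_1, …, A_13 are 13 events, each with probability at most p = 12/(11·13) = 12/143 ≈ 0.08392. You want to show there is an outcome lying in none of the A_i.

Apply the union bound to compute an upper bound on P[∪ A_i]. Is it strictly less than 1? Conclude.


Union bound: P[∪_{i=1}^{13} A_i] ≤ Σ_i P[A_i] ≤ 13·p = 13·(12/143) = 12/11.
Numerically: 12/11 ≈ 1.09091.
Is 12/11 < 1? NO.
Since the bound 12/11 is ≥ 1, the union bound is uninformative here; it does NOT by itself certify existence.

13·p = 12/11 ≈ 1.09091; existence NOT certified by the union bound.


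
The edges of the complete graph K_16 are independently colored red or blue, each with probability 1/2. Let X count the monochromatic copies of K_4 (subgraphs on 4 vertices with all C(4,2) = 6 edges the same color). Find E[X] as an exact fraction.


Let X = Σ_S X_S over the C(16, 4) = 1820 subsets S of size 4, where X_S = 1 if the K_4 on S is monochromatic.
For a fixed S, the K_4 on S has C(4, 2) = 6 edges. P[all 6 edges red] = (1/2)^6, and likewise for blue, so P[monochromatic] = 2·(1/2)^6 = 2^{1 − 6} = 1/32.
Summing: E[X] = C(16, 4) · 2^{1 − 6} = 1820 · 1/32 = 455/8.
Numerically: E[X] ≈ 56.8750.

E[X] = C(16,4)·2^(1−C(4,2)) = 455/8 ≈ 56.8750.


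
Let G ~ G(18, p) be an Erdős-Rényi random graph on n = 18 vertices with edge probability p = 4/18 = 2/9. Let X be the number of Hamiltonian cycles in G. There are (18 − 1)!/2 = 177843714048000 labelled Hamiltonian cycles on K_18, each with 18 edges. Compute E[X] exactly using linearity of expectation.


K_18 has (18 − 1)!/2 = 177843714048000 labelled Hamiltonian cycles.
For each such Hamiltonian cycle H, let X_H = 1 if all 18 edges of H are present in G. Then P[X_H = 1] = p^{18} = (2/9)^{18} = 262144/150094635296999121.
Summing the indicators: E[X] = Σ_H E[X_H] = 177843714048000 · p^{18} = 177843714048000 · 262144/150094635296999121 = 63951526166528000/205891132094649.
Numerically: E[X] ≈ 310.6.

E[X] = 177843714048000 · (2/9)^{18} = 63951526166528000/205891132094649 ≈ 310.6.


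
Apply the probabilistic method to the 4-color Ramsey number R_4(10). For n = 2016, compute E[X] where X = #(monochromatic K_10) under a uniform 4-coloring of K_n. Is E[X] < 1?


E[X] = C(2016, 10) · 4^{1 − 45} = 298835995845288230309989008 · 4^{−44} = 298835995845288230309989008/309485009821345068724781056.
As a reduced fraction: E[X] = 18677249740330514394374313/19342813113834066795298816 ≈ 0.9656.
Is E[X] < 1? YES.
Since E[X] < 1, there exists a 4-coloring of K_{2016} with no monochromatic K_10; hence R_4(10) > 2016.

E[X] = 18677249740330514394374313/19342813113834066795298816 ≈ 0.9656; E[X] < 1, so R_4(10) > 2016.


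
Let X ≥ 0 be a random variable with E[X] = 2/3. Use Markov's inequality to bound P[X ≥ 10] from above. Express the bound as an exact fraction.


μ = E[X] = 2/3, a = 10.
Markov: P[X ≥ 10] ≤ μ/a = (2/3)/10 = 1/15.
Numerically: ≈ 0.06667.
(Since a = 10 > μ = 0.66667, the bound 1/15 is < 1 and informative.)

P[X ≥ 10] ≤ 1/15 ≈ 0.06667.


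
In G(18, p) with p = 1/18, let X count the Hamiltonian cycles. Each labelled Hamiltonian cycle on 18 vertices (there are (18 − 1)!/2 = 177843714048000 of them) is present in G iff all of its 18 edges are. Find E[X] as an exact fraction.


K_18 has (18 − 1)!/2 = 177843714048000 labelled Hamiltonian cycles.
For each such Hamiltonian cycle H, let X_H = 1 if all 18 edges of H are present in G. Then P[X_H = 1] = p^{18} = (1/18)^{18} = 1/39346408075296537575424.
By linearity of expectation: E[X] = Σ_H E[X_H] = 177843714048000 · p^{18} = 177843714048000 · 1/39346408075296537575424 = 14889875/3294258113514384.
Numerically: E[X] ≈ 4.51995e-09.

E[X] = 177843714048000 · (1/18)^{18} = 14889875/3294258113514384 ≈ 4.51995e-09.


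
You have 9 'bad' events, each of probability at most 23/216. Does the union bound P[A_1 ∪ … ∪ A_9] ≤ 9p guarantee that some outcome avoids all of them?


Union bound: P[∪_{i=1}^{9} A_i] ≤ Σ_i P[A_i] ≤ 9·p = 9·(23/216) = 23/24.
Numerically: 23/24 ≈ 0.958333.
Is 23/24 < 1? YES.
Since P[∪ A_i] ≤ 23/24 < 1, the complement has P[∩ A_i^c] ≥ 1 − 23/24 = 1/24 > 0, so some outcome avoids every A_i.

9·p = 23/24 ≈ 0.958333; existence CERTIFIED by the union bound.


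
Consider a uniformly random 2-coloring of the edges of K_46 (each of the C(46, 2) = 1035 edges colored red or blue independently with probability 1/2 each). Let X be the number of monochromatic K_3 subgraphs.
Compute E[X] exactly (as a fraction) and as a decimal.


Let X = Σ_S X_S over the C(46, 3) = 15180 subsets S of size 3, where X_S = 1 if the K_3 on S is monochromatic.
For a fixed S, the K_3 on S has C(3, 2) = 3 edges. P[all 3 edges red] = (1/2)^3, and likewise for blue, so P[monochromatic] = 2·(1/2)^3 = 2^{1 − 3} = 1/4.
Summing: E[X] = C(46, 3) · 2^{1 − 3} = 15180 · 1/4 = 3795.
Numerically: E[X] ≈ 3795.0000.

E[X] = C(46,3)·2^(1−C(3,2)) = 3795 ≈ 3795.0000.


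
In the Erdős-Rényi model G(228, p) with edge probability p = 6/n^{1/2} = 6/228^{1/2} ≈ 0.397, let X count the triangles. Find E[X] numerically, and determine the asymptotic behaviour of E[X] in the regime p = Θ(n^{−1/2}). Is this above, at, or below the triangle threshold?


Number of potential triangles: C(228, 3) = 1949476.
Each occurs with probability p³ ≈ (0.397)³ ≈ 6.27410e-02.
By linearity: E[X] = C(228, 3)·p³ ≈ 1949476 · 6.27410e-02 ≈ 122312.086.
Since α = 1/2 < 1, p = c/n^{1/2} ≫ 1/n is above the triangle threshold p ~ 1/n. Asymptotically E[X] ~ (c³/6)·n^{3(1−α)} = (6³/6)·n^{1.5} → ∞; triangles are abundant w.h.p.

E[X] ≈ 122312.086; in regime p = Θ(1/n^{1/2}) E[X] diverges (above the triangle threshold p ~ 1/n).


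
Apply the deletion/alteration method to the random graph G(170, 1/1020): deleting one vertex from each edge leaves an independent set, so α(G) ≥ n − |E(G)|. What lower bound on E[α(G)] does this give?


E[|E(G)|] = C(170, 2)·p = 14365 · (1/1020) = 169/12.
E[α(G)] ≥ n − E[|E(G)|] = 170 − 169/12 = 1871/12.
Numerically: ≈ 155.9167.
(This is only a lower bound; the true E[α(G)] may be larger.)

E[α(G)] ≥ 1871/12 ≈ 155.9167.


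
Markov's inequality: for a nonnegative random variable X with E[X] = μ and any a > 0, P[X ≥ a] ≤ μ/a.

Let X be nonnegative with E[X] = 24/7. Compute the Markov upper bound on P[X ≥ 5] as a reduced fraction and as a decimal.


μ = E[X] = 24/7, a = 5.
Markov: P[X ≥ 5] ≤ μ/a = (24/7)/5 = 24/35.
Numerically: ≈ 0.68571.
(Since a = 5 > μ = 3.42857, the bound 24/35 is < 1 and informative.)

P[X ≥ 5] ≤ 24/35 ≈ 0.68571.


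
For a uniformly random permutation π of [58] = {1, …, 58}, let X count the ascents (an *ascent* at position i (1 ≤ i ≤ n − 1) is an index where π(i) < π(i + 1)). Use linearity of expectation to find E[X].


Write X = Σ X_I over i = 1, …, 57, with X_I the indicator of one ascent.
There are 57 indicators.
For each fixed i, the pair (π(i), π(i+1)) is a uniformly random ordered pair of distinct values from {1, …, 58}; by symmetry P[π(i) < π(i+1)] = 1/2.
By linearity: E[X] = 57 · (1/2) = (58 − 1) · (1/2) = 57/2 ≈ 28.500.

E[X] = 57/2 = 28.500.


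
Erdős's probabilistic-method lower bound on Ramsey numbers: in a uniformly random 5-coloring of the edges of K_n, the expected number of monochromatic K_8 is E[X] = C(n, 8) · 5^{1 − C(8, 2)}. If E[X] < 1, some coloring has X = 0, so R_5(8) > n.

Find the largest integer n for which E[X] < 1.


We need C(n, 8) · 5^{1 − 28} < 1, i.e. C(n, 8) < 5^{28 − 1} = 7450580596923828125.
Check values of n near the boundary:
  n = 859: C(859, 8) = 7115855595170747139; 7115855595170747139 < 7450580596923828125? YES
  n = 860: C(860, 8) = 7182671140665308145; 7182671140665308145 < 7450580596923828125? YES
  n = 861: C(861, 8) = 7250034996615275865; 7250034996615275865 < 7450580596923828125? YES
  n = 862: C(862, 8) = 7317951015318931845; 7317951015318931845 < 7450580596923828125? YES
  n = 863: C(863, 8) = 7386423071602617757; 7386423071602617757 < 7450580596923828125? YES
  n = 864: C(864, 8) = 7455455062926006708; 7455455062926006708 < 7450580596923828125? NO
  n = 865: C(865, 8) = 7525050909487743060; 7525050909487743060 < 7450580596923828125? NO
The largest n with C(n, 8) < 7450580596923828125 is n = 863 (where E[X] = 7386423071602617757/7450580596923828125 ≈ 0.99139). Hence R_5(8) > 863, i.e. R_5(8) ≥ 864.

Largest n = 863; hence R_5(8) > 863.


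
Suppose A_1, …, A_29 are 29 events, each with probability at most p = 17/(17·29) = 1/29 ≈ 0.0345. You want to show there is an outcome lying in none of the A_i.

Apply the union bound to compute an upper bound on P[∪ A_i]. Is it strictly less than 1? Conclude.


Union bound: P[∪_{i=1}^{29} A_i] ≤ Σ_i P[A_i] ≤ 29·p = 29·(1/29) = 1.
Numerically: 1 ≈ 1.0000.
Is 1 < 1? NO.
Since the bound 1 is ≥ 1, the union bound is uninformative here; it does NOT by itself certify existence.

29·p = 1 ≈ 1.0000; existence NOT certified by the union bound.


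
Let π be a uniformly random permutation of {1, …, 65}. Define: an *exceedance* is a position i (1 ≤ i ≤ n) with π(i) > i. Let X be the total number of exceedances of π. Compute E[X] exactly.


Write X = Σ_{i=1}^{65} X_i, where X_i = 1_{π(i) > i}.
For each fixed i, π(i) is uniform over {1, …, 65} (marginal of a uniform permutation), so P[π(i) > i] = (n − i)/n. Summing: Σ_{i=1}^{65} (n − i)/n = (0 + 1 + … + 64)/65 = 65(65 − 1)/(2·65) = (65 − 1)/2.
Hence E[X] = Σ_{i=1}^{65} (65 − i)/65 = 32 ≈ 32.000.

E[X] = 32 = 32.000.


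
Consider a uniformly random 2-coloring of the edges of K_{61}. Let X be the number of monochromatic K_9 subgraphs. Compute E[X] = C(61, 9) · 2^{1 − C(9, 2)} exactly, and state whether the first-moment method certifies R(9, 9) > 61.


E[X] = C(61, 9) · 2^{1 − 36} = 17341763505 · 2^{−35} = 17341763505/34359738368.
As a reduced fraction: E[X] = 17341763505/34359738368 ≈ 0.505.
Is E[X] < 1? YES.
Since E[X] < 1, there exists a 2-coloring of K_{61} with no monochromatic K_9; hence R(9, 9) > 61.

E[X] = 17341763505/34359738368 ≈ 0.505; E[X] < 1, so R(9, 9) > 61.


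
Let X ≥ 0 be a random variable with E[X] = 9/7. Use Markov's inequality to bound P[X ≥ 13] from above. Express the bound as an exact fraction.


μ = E[X] = 9/7, a = 13.
Markov: P[X ≥ 13] ≤ μ/a = (9/7)/13 = 9/91.
Numerically: ≈ 0.0989.
(Since a = 13 > μ = 1.2857, the bound 9/91 is < 1 and informative.)

P[X ≥ 13] ≤ 9/91 ≈ 0.0989.


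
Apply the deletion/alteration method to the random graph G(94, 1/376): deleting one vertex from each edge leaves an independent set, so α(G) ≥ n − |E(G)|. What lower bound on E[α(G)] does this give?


E[|E(G)|] = C(94, 2)·p = 4371 · (1/376) = 93/8.
E[α(G)] ≥ n − E[|E(G)|] = 94 − 93/8 = 659/8.
Numerically: ≈ 82.375000.
(This is only a lower bound; the true E[α(G)] may be larger.)

E[α(G)] ≥ 659/8 ≈ 82.375000.


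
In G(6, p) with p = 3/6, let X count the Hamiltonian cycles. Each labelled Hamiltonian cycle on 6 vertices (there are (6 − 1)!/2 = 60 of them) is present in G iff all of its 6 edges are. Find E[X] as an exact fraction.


K_6 has (6 − 1)!/2 = 60 labelled Hamiltonian cycles.
For each such Hamiltonian cycle H, let X_H = 1 if all 6 edges of H are present in G. Then P[X_H = 1] = p^{6} = (1/2)^{6} = 1/64.
By linearity: E[X] = Σ_H E[X_H] = 60 · p^{6} = 60 · 1/64 = 15/16.
Numerically: E[X] ≈ 0.938.

E[X] = 60 · (1/2)^{6} = 15/16 ≈ 0.938.


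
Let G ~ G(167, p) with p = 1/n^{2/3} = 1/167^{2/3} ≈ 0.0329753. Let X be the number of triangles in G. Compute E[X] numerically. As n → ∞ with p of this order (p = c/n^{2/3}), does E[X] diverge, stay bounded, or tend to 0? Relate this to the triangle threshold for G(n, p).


Number of potential triangles: C(167, 3) = 762355.
Each occurs with probability p³ ≈ (0.0329753)³ ≈ 3.58564309e-05.
By linearity: E[X] = C(167, 3)·p³ ≈ 762355 · 3.58564309e-05 ≈ 27.335329.
Since α = 2/3 < 1, p = c/n^{2/3} ≫ 1/n is above the triangle threshold p ~ 1/n. Asymptotically E[X] ~ (c³/6)·n^{3(1−α)} = (1³/6)·n^{1} → ∞; triangles are abundant w.h.p.

E[X] ≈ 27.335329; in regime p = Θ(1/n^{2/3}) E[X] diverges (above the triangle threshold p ~ 1/n).


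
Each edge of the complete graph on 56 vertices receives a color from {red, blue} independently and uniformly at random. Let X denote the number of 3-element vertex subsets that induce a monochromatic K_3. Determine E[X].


Let X = Σ_S X_S over the C(56, 3) = 27720 subsets S of size 3, where X_S = 1 if the K_3 on S is monochromatic.
For a fixed S, the K_3 on S has C(3, 2) = 3 edges. P[all 3 edges red] = (1/2)^3, and likewise for blue, so P[monochromatic] = 2·(1/2)^3 = 2^{1 − 3} = 1/4.
By linearity: E[X] = C(56, 3) · 2^{1 − 3} = 27720 · 1/4 = 6930.
Numerically: E[X] ≈ 6930.000000.

E[X] = C(56,3)·2^(1−C(3,2)) = 6930 ≈ 6930.000000.


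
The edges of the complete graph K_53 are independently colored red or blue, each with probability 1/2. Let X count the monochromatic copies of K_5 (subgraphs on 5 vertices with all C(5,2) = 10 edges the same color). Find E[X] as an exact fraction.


Let X = Σ_S X_S over the C(53, 5) = 2869685 subsets S of size 5, where X_S = 1 if the K_5 on S is monochromatic.
For a fixed S, the K_5 on S has C(5, 2) = 10 edges. P[all 10 edges red] = (1/2)^10, and likewise for blue, so P[monochromatic] = 2·(1/2)^10 = 2^{1 − 10} = 1/512.
By linearity of expectation: E[X] = C(53, 5) · 2^{1 − 10} = 2869685 · 1/512 = 2869685/512.
Numerically: E[X] ≈ 5604.853516.

E[X] = C(53,5)·2^(1−C(5,2)) = 2869685/512 ≈ 5604.853516.


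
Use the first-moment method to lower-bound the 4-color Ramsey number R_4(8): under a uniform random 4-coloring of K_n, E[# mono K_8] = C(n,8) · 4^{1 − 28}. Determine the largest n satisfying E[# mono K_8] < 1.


We need C(n, 8) · 4^{1 − 28} < 1, i.e. C(n, 8) < 4^{28 − 1} = 18014398509481984.
Check values of n near the boundary:
  n = 406: C(406, 8) = 17082453897995850; 17082453897995850 < 18014398509481984? YES
  n = 407: C(407, 8) = 17424959239309050; 17424959239309050 < 18014398509481984? YES
  n = 408: C(408, 8) = 17773458424095231; 17773458424095231 < 18014398509481984? YES
  n = 409: C(409, 8) = 18128041135797879; 18128041135797879 < 18014398509481984? NO
  n = 410: C(410, 8) = 18488798173326195; 18488798173326195 < 18014398509481984? NO
  n = 411: C(411, 8) = 18855821462126715; 18855821462126715 < 18014398509481984? NO
The largest n with C(n, 8) < 18014398509481984 is n = 408 (where E[X] = 17773458424095231/18014398509481984 ≈ 0.986625). Hence R_4(8) > 408, i.e. R_4(8) ≥ 409.

Largest n = 408; hence R_4(8) > 408.


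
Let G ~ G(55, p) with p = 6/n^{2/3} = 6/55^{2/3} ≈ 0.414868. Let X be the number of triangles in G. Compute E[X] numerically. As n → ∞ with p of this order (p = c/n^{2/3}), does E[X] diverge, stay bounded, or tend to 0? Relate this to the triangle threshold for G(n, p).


Number of potential triangles: C(55, 3) = 26235.
Each occurs with probability p³ ≈ (0.414868)³ ≈ 7.14049587e-02.
By linearity: E[X] = C(55, 3)·p³ ≈ 26235 · 7.14049587e-02 ≈ 1873.309091.
Since α = 2/3 < 1, p = c/n^{2/3} ≫ 1/n is above the triangle threshold p ~ 1/n. Asymptotically E[X] ~ (c³/6)·n^{3(1−α)} = (6³/6)·n^{1} → ∞; triangles are abundant w.h.p.

E[X] ≈ 1873.309091; in regime p = Θ(1/n^{2/3}) E[X] diverges (above the triangle threshold p ~ 1/n).


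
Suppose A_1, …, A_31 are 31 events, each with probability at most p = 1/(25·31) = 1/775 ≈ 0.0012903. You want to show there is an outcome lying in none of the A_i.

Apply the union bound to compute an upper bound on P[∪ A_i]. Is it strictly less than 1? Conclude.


Union bound: P[∪_{i=1}^{31} A_i] ≤ Σ_i P[A_i] ≤ 31·p = 31·(1/775) = 1/25.
Numerically: 1/25 ≈ 0.0400000.
Is 1/25 < 1? YES.
Since P[∪ A_i] ≤ 1/25 < 1, the complement has P[∩ A_i^c] ≥ 1 − 1/25 = 24/25 > 0, so some outcome avoids every A_i.

31·p = 1/25 ≈ 0.0400000; existence CERTIFIED by the union bound.


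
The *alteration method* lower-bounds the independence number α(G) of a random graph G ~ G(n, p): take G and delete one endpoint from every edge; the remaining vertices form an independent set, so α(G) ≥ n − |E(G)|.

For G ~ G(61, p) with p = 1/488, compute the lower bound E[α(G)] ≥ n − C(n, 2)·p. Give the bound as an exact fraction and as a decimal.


E[|E(G)|] = C(61, 2)·p = 1830 · (1/488) = 15/4.
E[α(G)] ≥ n − E[|E(G)|] = 61 − 15/4 = 229/4.
Numerically: ≈ 57.250000.
(This is only a lower bound; the true E[α(G)] may be larger.)

E[α(G)] ≥ 229/4 ≈ 57.250000.


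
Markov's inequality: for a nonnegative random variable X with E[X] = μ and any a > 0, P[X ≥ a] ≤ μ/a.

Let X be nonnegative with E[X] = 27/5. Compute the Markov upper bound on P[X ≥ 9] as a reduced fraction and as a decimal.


μ = E[X] = 27/5, a = 9.
Markov: P[X ≥ 9] ≤ μ/a = (27/5)/9 = 3/5.
Numerically: ≈ 0.6000.
(Since a = 9 > μ = 5.4000, the bound 3/5 is < 1 and informative.)

P[X ≥ 9] ≤ 3/5 ≈ 0.6000.


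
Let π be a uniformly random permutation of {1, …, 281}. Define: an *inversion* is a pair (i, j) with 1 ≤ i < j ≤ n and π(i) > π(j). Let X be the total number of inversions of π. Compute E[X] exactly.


Write X = Σ X_I over the C(281, 2) = 39340 pairs i < j, with X_I the indicator of one inversion.
There are 39340 indicators.
For each fixed pair i < j, the values π(i) and π(j) are two distinct elements of {1, …, 281} in uniformly random order; by symmetry P[π(i) > π(j)] = 1/2.
By linearity: E[X] = 39340 · (1/2) = C(281, 2) · (1/2) = 39340/2 = 19670 ≈ 19670.000000.

E[X] = 19670 = 19670.000000.


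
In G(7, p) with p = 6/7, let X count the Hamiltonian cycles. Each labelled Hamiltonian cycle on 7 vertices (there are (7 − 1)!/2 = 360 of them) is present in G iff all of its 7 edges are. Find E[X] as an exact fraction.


K_7 has (7 − 1)!/2 = 360 labelled Hamiltonian cycles.
For each such Hamiltonian cycle H, let X_H = 1 if all 7 edges of H are present in G. Then P[X_H = 1] = p^{7} = (6/7)^{7} = 279936/823543.
Summing the indicators: E[X] = Σ_H E[X_H] = 360 · p^{7} = 360 · 279936/823543 = 100776960/823543.
Numerically: E[X] ≈ 122.

E[X] = 360 · (6/7)^{7} = 100776960/823543 ≈ 122.


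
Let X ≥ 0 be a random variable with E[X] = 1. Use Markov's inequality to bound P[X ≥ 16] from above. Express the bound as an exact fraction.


μ = E[X] = 1, a = 16.
Markov: P[X ≥ 16] ≤ μ/a = (1)/16 = 1/16.
Numerically: ≈ 0.062.
(Since a = 16 > μ = 1.000, the bound 1/16 is < 1 and informative.)

P[X ≥ 16] ≤ 1/16 ≈ 0.062.


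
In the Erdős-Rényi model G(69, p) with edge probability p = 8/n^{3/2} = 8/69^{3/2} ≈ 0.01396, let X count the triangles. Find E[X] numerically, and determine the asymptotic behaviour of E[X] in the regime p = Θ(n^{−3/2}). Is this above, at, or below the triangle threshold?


Number of potential triangles: C(69, 3) = 52394.
Each occurs with probability p³ ≈ (0.01396)³ ≈ 2.719249e-06.
By linearity: E[X] = C(69, 3)·p³ ≈ 52394 · 2.719249e-06 ≈ 0.1425.
Since α = 3/2 > 1, p = c/n^{3/2} = o(1/n) is below the triangle threshold p ~ 1/n. Asymptotically E[X] ~ (c³/6)·n^{3(1−α)} = (8³/6)·n^{-1.5} → 0, so by Markov's inequality G has no triangles w.h.p.

E[X] ≈ 0.1425; in regime p = Θ(1/n^{3/2}) E[X] tends to 0 (below the triangle threshold p ~ 1/n).


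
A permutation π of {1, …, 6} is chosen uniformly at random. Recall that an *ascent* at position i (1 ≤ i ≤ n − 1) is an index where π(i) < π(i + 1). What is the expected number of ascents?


Write X = Σ X_I over i = 1, …, 5, with X_I the indicator of one ascent.
There are 5 indicators.
For each fixed i, the pair (π(i), π(i+1)) is a uniformly random ordered pair of distinct values from {1, …, 6}; by symmetry P[π(i) < π(i+1)] = 1/2.
By linearity: E[X] = 5 · (1/2) = (6 − 1) · (1/2) = 5/2 ≈ 2.500.

E[X] = 5/2 = 2.500.


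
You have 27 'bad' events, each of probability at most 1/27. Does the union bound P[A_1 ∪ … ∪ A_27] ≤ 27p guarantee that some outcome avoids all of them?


Union bound: P[∪_{i=1}^{27} A_i] ≤ Σ_i P[A_i] ≤ 27·p = 27·(1/27) = 1.
Numerically: 1 ≈ 1.000000.
Is 1 < 1? NO.
Since the bound 1 is ≥ 1, the union bound is uninformative here; it does NOT by itself certify existence.

27·p = 1 ≈ 1.000000; existence NOT certified by the union bound.


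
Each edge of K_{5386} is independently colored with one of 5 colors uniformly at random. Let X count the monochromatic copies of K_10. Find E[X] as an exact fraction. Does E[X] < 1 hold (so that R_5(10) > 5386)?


E[X] = C(5386, 10) · 5^{1 − 45} = 5613966214234562222231428510561 · 5^{−44} = 5613966214234562222231428510561/5684341886080801486968994140625.
As a reduced fraction: E[X] = 5613966214234562222231428510561/5684341886080801486968994140625 ≈ 0.987619.
Is E[X] < 1? YES.
Since E[X] < 1, there exists a 5-coloring of K_{5386} with no monochromatic K_10; hence R_5(10) > 5386.

E[X] = 5613966214234562222231428510561/5684341886080801486968994140625 ≈ 0.987619; E[X] < 1, so R_5(10) > 5386.
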